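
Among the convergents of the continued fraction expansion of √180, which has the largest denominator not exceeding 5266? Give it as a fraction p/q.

51841/3864

√180 = [13; 2, 2, 2, 26, …] (period length 4).
Convergents:
  p_0/q_0 = 13/1
  p_1/q_1 = 27/2
  p_2/q_2 = 67/5
  p_3/q_3 = 161/12
  p_4/q_4 = 4253/317
  p_5/q_5 = 8667/646
  p_6/q_6 = 21587/1609
  p_7/q_7 = 51841/3864
  p_8/q_8 = 1369453/102073
q_7 = 3864 ≤ 5266 < 102073 = q_8, so the answer is 51841/3864.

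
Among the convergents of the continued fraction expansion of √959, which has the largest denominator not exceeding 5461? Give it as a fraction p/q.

59489/1921

√959 = [30; 1, 29, 1, 60, …] (period length 4).
Convergents:
  p_0/q_0 = 30/1
  p_1/q_1 = 31/1
  p_2/q_2 = 929/30
  p_3/q_3 = 960/31
  p_4/q_4 = 58529/1890
  p_5/q_5 = 59489/1921
  p_6/q_6 = 1783710/57599
q_5 = 1921 ≤ 5461 < 57599 = q_6, so the answer is 59489/1921.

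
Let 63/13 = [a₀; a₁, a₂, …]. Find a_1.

63 = 4·13 + 11   →  a_0 = 4
13 = 1·11 + 2   →  a_1 = 1

1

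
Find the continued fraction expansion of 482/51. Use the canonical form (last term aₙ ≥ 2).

[9; 2, 4, 1, 1, 2]

482 = 9·51 + 23
51 = 2·23 + 5
23 = 4·5 + 3
5 = 1·3 + 2
3 = 1·2 + 1
2 = 2·1 + 0  (stop)
So 482/51 = [9; 2, 4, 1, 1, 2].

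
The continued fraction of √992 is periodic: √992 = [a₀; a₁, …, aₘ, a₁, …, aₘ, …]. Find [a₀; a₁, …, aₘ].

a₀ = ⌊√992⌋ = 31.
With m₀=0, d₀=1 and mₖ₊₁ = dₖaₖ − mₖ, dₖ₊₁ = (n − mₖ₊₁²)/dₖ, aₖ₊₁ = ⌊(a₀+mₖ₊₁)/dₖ₊₁⌋:
  k=1: m=31, d=31, a=2
  k=2: m=31, d=1, a=62
d=1 and a=2a₀=62 at k=2, so the next step gives (m, d) = (31, 31) again — its k=1 value — and the period has length 2.

[31; 2, 62]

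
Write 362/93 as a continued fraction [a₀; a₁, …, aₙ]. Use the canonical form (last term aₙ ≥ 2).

362 = 3*93 + 83
93 = 1*83 + 10
83 = 8*10 + 3
10 = 3*3 + 1
3 = 3*1 + 0  (stop)
So 362/93 = [3; 1, 8, 3, 3].

[3; 1, 8, 3, 3]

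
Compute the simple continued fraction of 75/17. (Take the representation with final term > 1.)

[4; 2, 2, 3]

75 = 4*17 + 7
17 = 2*7 + 3
7 = 2*3 + 1
3 = 3*1 + 0  (stop)
So 75/17 = [4; 2, 2, 3].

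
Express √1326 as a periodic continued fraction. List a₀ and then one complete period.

[36; 2, 2, 2, 2, 2, 72]

a₀ = ⌊√1326⌋ = 36.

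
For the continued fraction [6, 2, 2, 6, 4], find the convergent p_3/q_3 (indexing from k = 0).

Using pₖ = aₖpₖ₋₁ + pₖ₋₂, qₖ = aₖqₖ₋₁ + qₖ₋₂ (with p₋₁=1, p₋₂=0, q₋₁=0, q₋₂=1):
  k=0: a=6, p=6, q=1
  k=1: a=2, p=13, q=2
  k=2: a=2, p=32, q=5
  k=3: a=6, p=205, q=32

205/32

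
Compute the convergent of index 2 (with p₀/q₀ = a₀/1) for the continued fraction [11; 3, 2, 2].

Using pₖ = aₖpₖ₋₁ + pₖ₋₂, qₖ = aₖqₖ₋₁ + qₖ₋₂ (with p₋₁=1, p₋₂=0, q₋₁=0, q₋₂=1):
  k=0: a=11, p=11, q=1
  k=1: a=3, p=34, q=3
  k=2: a=2, p=79, q=7

79/7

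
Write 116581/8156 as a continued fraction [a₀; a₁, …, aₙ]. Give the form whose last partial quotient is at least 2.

116581 = 14×8156 + 2397
8156 = 3×2397 + 965
2397 = 2×965 + 467
965 = 2×467 + 31
467 = 15×31 + 2
31 = 15×2 + 1
2 = 2×1 + 0  (stop)
So 116581/8156 = [14; 3, 2, 2, 15, 15, 2].

[14; 3, 2, 2, 15, 15, 2]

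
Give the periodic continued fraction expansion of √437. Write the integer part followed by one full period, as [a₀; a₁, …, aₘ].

a₀ = ⌊√437⌋ = 20.
With m₀=0, d₀=1 and mₖ₊₁ = dₖaₖ − mₖ, dₖ₊₁ = (n − mₖ₊₁²)/dₖ, aₖ₊₁ = ⌊(a₀+mₖ₊₁)/dₖ₊₁⌋:
  k=1: m=20, d=37, a=1
  k=2: m=17, d=4, a=9
  k=3: m=19, d=19, a=2
  k=4: m=19, d=4, a=9
  k=5: m=17, d=37, a=1
  k=6: m=20, d=1, a=40
d=1 and a=2a₀=40 at k=6, so the next step gives (m, d) = (20, 37) again — its k=1 value — and the period has length 6.

[20; 1, 9, 2, 9, 1, 40]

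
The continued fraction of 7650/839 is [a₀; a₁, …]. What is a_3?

9

7650 = 9·839 + 99   →  a_0 = 9
839 = 8·99 + 47   →  a_1 = 8
99 = 2·47 + 5   →  a_2 = 2
47 = 9·5 + 2   →  a_3 = 9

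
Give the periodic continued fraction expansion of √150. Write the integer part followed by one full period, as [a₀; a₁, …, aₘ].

[12; 4, 24]

a₀ = ⌊√150⌋ = 12.
With m₀=0, d₀=1 and mₖ₊₁ = dₖaₖ − mₖ, dₖ₊₁ = (n − mₖ₊₁²)/dₖ, aₖ₊₁ = ⌊(a₀+mₖ₊₁)/dₖ₊₁⌋:
  k=1: m=12, d=6, a=4
  k=2: m=12, d=1, a=24
d=1 and a=2a₀=24 at k=2, so the next step gives (m, d) = (12, 6) again — its k=1 value — and the period has length 2.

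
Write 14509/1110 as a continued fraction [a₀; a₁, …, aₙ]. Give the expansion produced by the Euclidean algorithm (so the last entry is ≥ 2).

14509 = 13×1110 + 79
1110 = 14×79 + 4
79 = 19×4 + 3
4 = 1×3 + 1
3 = 3×1 + 0  (stop)
So 14509/1110 = [13; 14, 19, 1, 3].

[13; 14, 19, 1, 3]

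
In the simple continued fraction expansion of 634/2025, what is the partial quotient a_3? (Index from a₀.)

6

634 = 0·2025 + 634   →  a_0 = 0
2025 = 3·634 + 123   →  a_1 = 3
634 = 5·123 + 19   →  a_2 = 5
123 = 6·19 + 9   →  a_3 = 6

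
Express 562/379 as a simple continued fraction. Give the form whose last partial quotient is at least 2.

[1; 2, 14, 13]

562 = 1×379 + 183
379 = 2×183 + 13
183 = 14×13 + 1
13 = 13×1 + 0  (stop)
So 562/379 = [1; 2, 14, 13].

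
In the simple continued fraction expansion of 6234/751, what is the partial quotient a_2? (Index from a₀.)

3

6234 = 8·751 + 226   →  a_0 = 8
751 = 3·226 + 73   →  a_1 = 3
226 = 3·73 + 7   →  a_2 = 3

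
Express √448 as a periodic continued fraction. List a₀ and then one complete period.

[21; 6, 42]

a₀ = ⌊√448⌋ = 21.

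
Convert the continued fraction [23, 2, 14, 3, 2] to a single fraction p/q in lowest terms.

4861/207

Using pₖ = aₖpₖ₋₁ + pₖ₋₂ and qₖ = aₖqₖ₋₁ + qₖ₋₂:
  k=0: a=23, p=23, q=1
  k=1: a=2, p=47, q=2
  k=2: a=14, p=681, q=29
  k=3: a=3, p=2090, q=89
  k=4: a=2, p=4861, q=207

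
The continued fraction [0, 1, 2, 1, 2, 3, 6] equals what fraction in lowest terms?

Using pₖ = aₖpₖ₋₁ + pₖ₋₂ and qₖ = aₖqₖ₋₁ + qₖ₋₂:
  k=0: a=0, p=0, q=1
  k=1: a=1, p=1, q=1
  k=2: a=2, p=2, q=3
  k=3: a=1, p=3, q=4
  k=4: a=2, p=8, q=11
  k=5: a=3, p=27, q=37
  k=6: a=6, p=170, q=233

170/233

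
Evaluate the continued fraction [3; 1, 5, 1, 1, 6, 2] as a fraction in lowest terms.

Fold from the inside: start with 2/1.
  6 + 1/2 = 13/2
  1 + 2/13 = 15/13
  1 + 13/15 = 28/15
  5 + 15/28 = 155/28
  1 + 28/155 = 183/155
  3 + 155/183 = 704/183

704/183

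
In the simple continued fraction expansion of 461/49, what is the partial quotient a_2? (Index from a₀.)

2

461 = 9·49 + 20   →  a_0 = 9
49 = 2·20 + 9   →  a_1 = 2
20 = 2·9 + 2   →  a_2 = 2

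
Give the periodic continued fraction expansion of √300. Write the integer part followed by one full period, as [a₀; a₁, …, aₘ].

a₀ = ⌊√300⌋ = 17.
With m₀=0, d₀=1 and mₖ₊₁ = dₖaₖ − mₖ, dₖ₊₁ = (n − mₖ₊₁²)/dₖ, aₖ₊₁ = ⌊(a₀+mₖ₊₁)/dₖ₊₁⌋:
  k=1: m=17, d=11, a=3
  k=2: m=16, d=4, a=8
  k=3: m=16, d=11, a=3
  k=4: m=17, d=1, a=34
d=1 and a=2a₀=34 at k=4, so the next step gives (m, d) = (17, 11) again — its k=1 value — and the period has length 4.

[17; 3, 8, 3, 34]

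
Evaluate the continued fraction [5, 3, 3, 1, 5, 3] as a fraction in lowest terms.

1263/238

Using pₖ = aₖpₖ₋₁ + pₖ₋₂ and qₖ = aₖqₖ₋₁ + qₖ₋₂:
  k=0: a=5, p=5, q=1
  k=1: a=3, p=16, q=3
  k=2: a=3, p=53, q=10
  k=3: a=1, p=69, q=13
  k=4: a=5, p=398, q=75
  k=5: a=3, p=1263, q=238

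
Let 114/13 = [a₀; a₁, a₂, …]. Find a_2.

114 = 8·13 + 10   →  a_0 = 8
13 = 1·10 + 3   →  a_1 = 1
10 = 3·3 + 1   →  a_2 = 3

3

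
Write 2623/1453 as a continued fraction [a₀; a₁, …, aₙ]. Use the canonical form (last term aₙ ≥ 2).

[1; 1, 4, 7, 2, 4, 4]

2623 = 1*1453 + 1170
1453 = 1*1170 + 283
1170 = 4*283 + 38
283 = 7*38 + 17
38 = 2*17 + 4
17 = 4*4 + 1
4 = 4*1 + 0  (stop)
So 2623/1453 = [1; 1, 4, 7, 2, 4, 4].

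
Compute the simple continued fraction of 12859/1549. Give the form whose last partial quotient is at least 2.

[8; 3, 3, 6, 2, 3, 3]

12859 = 8×1549 + 467
1549 = 3×467 + 148
467 = 3×148 + 23
148 = 6×23 + 10
23 = 2×10 + 3
10 = 3×3 + 1
3 = 3×1 + 0  (stop)
So 12859/1549 = [8; 3, 3, 6, 2, 3, 3].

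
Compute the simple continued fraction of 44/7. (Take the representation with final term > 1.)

44 = 6×7 + 2
7 = 3×2 + 1
2 = 2×1 + 0  (stop)
So 44/7 = [6; 3, 2].

[6; 3, 2]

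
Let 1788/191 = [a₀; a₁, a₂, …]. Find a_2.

1788 = 9·191 + 69   →  a_0 = 9
191 = 2·69 + 53   →  a_1 = 2
69 = 1·53 + 16   →  a_2 = 1

1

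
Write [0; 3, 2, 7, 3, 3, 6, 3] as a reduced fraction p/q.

Fold from the inside: start with 3/1.
  6 + 1/3 = 19/3
  3 + 3/19 = 60/19
  3 + 19/60 = 199/60
  7 + 60/199 = 1453/199
  2 + 199/1453 = 3105/1453
  3 + 1453/3105 = 10768/3105
  0 + 3105/10768 = 3105/10768

3105/10768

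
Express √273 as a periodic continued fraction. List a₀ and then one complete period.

a₀ = ⌊√273⌋ = 16.

[16; 1, 1, 10, 1, 1, 32]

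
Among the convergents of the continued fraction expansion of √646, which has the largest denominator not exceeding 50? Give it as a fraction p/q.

305/12

√646 = [25; 2, 2, 2, 50, …] (period length 4).
Convergents:
  p_0/q_0 = 25/1
  p_1/q_1 = 51/2
  p_2/q_2 = 127/5
  p_3/q_3 = 305/12
  p_4/q_4 = 15377/605
q_3 = 12 ≤ 50 < 605 = q_4, so the answer is 305/12.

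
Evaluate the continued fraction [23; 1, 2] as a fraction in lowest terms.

Fold from the inside: start with 2/1.
  1 + 1/2 = 3/2
  23 + 2/3 = 71/3

71/3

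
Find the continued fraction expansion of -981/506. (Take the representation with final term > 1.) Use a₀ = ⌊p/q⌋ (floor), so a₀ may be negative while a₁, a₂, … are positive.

[-2; 16, 3, 10]

-981 = -2·506 + 31
506 = 16·31 + 10
31 = 3·10 + 1
10 = 10·1 + 0  (stop)
So -981/506 = [-2; 16, 3, 10].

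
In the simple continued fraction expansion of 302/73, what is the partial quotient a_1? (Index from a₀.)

302 = 4·73 + 10   →  a_0 = 4
73 = 7·10 + 3   →  a_1 = 7

7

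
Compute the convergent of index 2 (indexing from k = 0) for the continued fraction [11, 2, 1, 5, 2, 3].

34/3

Using pₖ = aₖpₖ₋₁ + pₖ₋₂, qₖ = aₖqₖ₋₁ + qₖ₋₂ (with p₋₁=1, p₋₂=0, q₋₁=0, q₋₂=1):
  k=0: a=11, p=11, q=1
  k=1: a=2, p=23, q=2
  k=2: a=1, p=34, q=3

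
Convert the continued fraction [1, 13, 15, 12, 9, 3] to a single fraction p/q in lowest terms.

71921/66808

Fold from the inside: start with 3/1.
  9 + 1/3 = 28/3
  12 + 3/28 = 339/28
  15 + 28/339 = 5113/339
  13 + 339/5113 = 66808/5113
  1 + 5113/66808 = 71921/66808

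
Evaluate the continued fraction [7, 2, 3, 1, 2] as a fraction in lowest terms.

186/25

Using pₖ = aₖpₖ₋₁ + pₖ₋₂ and qₖ = aₖqₖ₋₁ + qₖ₋₂:
  k=0: a=7, p=7, q=1
  k=1: a=2, p=15, q=2
  k=2: a=3, p=52, q=7
  k=3: a=1, p=67, q=9
  k=4: a=2, p=186, q=25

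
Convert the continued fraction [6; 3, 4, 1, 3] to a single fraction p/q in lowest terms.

Fold from the inside: start with 3/1.
  1 + 1/3 = 4/3
  4 + 3/4 = 19/4
  3 + 4/19 = 61/19
  6 + 19/61 = 385/61

385/61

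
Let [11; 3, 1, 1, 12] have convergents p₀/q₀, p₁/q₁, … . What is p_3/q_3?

Using pₖ = aₖpₖ₋₁ + pₖ₋₂, qₖ = aₖqₖ₋₁ + qₖ₋₂ (with p₋₁=1, p₋₂=0, q₋₁=0, q₋₂=1):
  k=0: a=11, p=11, q=1
  k=1: a=3, p=34, q=3
  k=2: a=1, p=45, q=4
  k=3: a=1, p=79, q=7

79/7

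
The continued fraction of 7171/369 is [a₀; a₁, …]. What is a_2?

3

7171 = 19·369 + 160   →  a_0 = 19
369 = 2·160 + 49   →  a_1 = 2
160 = 3·49 + 13   →  a_2 = 3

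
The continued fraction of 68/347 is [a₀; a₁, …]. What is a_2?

9

68 = 0·347 + 68   →  a_0 = 0
347 = 5·68 + 7   →  a_1 = 5
68 = 9·7 + 5   →  a_2 = 9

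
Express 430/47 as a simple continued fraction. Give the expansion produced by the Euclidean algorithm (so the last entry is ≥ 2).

[9; 6, 1, 2, 2]

430 = 9*47 + 7
47 = 6*7 + 5
7 = 1*5 + 2
5 = 2*2 + 1
2 = 2*1 + 0  (stop)
So 430/47 = [9; 6, 1, 2, 2].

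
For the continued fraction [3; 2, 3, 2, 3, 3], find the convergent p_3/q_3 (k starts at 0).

55/16

Using pₖ = aₖpₖ₋₁ + pₖ₋₂, qₖ = aₖqₖ₋₁ + qₖ₋₂ (with p₋₁=1, p₋₂=0, q₋₁=0, q₋₂=1):
  k=0: a=3, p=3, q=1
  k=1: a=2, p=7, q=2
  k=2: a=3, p=24, q=7
  k=3: a=2, p=55, q=16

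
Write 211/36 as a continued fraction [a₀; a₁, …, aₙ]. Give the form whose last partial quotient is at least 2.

[5; 1, 6, 5]

211 = 5*36 + 31
36 = 1*31 + 5
31 = 6*5 + 1
5 = 5*1 + 0  (stop)
So 211/36 = [5; 1, 6, 5].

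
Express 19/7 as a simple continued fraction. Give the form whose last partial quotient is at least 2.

19 = 2·7 + 5
7 = 1·5 + 2
5 = 2·2 + 1
2 = 2·1 + 0  (stop)
So 19/7 = [2; 1, 2, 2].

[2; 1, 2, 2]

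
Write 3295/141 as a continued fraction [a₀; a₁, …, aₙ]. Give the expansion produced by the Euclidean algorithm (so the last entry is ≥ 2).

3295 = 23*141 + 52
141 = 2*52 + 37
52 = 1*37 + 15
37 = 2*15 + 7
15 = 2*7 + 1
7 = 7*1 + 0  (stop)
So 3295/141 = [23; 2, 1, 2, 2, 7].

[23; 2, 1, 2, 2, 7]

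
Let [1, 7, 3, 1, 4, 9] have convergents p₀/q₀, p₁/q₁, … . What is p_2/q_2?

Using pₖ = aₖpₖ₋₁ + pₖ₋₂, qₖ = aₖqₖ₋₁ + qₖ₋₂ (with p₋₁=1, p₋₂=0, q₋₁=0, q₋₂=1):
  k=0: a=1, p=1, q=1
  k=1: a=7, p=8, q=7
  k=2: a=3, p=25, q=22

25/22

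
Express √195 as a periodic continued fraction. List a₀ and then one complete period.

[13; 1, 26]

a₀ = ⌊√195⌋ = 13.
With m₀=0, d₀=1 and mₖ₊₁ = dₖaₖ − mₖ, dₖ₊₁ = (n − mₖ₊₁²)/dₖ, aₖ₊₁ = ⌊(a₀+mₖ₊₁)/dₖ₊₁⌋:
  k=1: m=13, d=26, a=1
  k=2: m=13, d=1, a=26
d=1 and a=2a₀=26 at k=2, so the next step gives (m, d) = (13, 26) again — its k=1 value — and the period has length 2.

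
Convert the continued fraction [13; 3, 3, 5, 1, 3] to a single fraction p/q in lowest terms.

Fold from the inside: start with 3/1.
  1 + 1/3 = 4/3
  5 + 3/4 = 23/4
  3 + 4/23 = 73/23
  3 + 23/73 = 242/73
  13 + 73/242 = 3219/242

3219/242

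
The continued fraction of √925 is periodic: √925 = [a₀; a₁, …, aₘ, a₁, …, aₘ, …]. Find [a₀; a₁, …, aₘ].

[30; 2, 2, 2, 2, 60]

a₀ = ⌊√925⌋ = 30.
With m₀=0, d₀=1 and mₖ₊₁ = dₖaₖ − mₖ, dₖ₊₁ = (n − mₖ₊₁²)/dₖ, aₖ₊₁ = ⌊(a₀+mₖ₊₁)/dₖ₊₁⌋:
  k=1: m=30, d=25, a=2
  k=2: m=20, d=21, a=2
  k=3: m=22, d=21, a=2
  k=4: m=20, d=25, a=2
  k=5: m=30, d=1, a=60
d=1 and a=2a₀=60 at k=5, so the next step gives (m, d) = (30, 25) again — its k=1 value — and the period has length 5.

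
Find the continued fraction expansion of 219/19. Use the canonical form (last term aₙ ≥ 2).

219 = 11·19 + 10
19 = 1·10 + 9
10 = 1·9 + 1
9 = 9·1 + 0  (stop)
So 219/19 = [11; 1, 1, 9].

[11; 1, 1, 9]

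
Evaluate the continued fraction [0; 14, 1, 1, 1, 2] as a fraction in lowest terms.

Using pₖ = aₖpₖ₋₁ + pₖ₋₂ and qₖ = aₖqₖ₋₁ + qₖ₋₂:
  k=0: a=0, p=0, q=1
  k=1: a=14, p=1, q=14
  k=2: a=1, p=1, q=15
  k=3: a=1, p=2, q=29
  k=4: a=1, p=3, q=44
  k=5: a=2, p=8, q=117

8/117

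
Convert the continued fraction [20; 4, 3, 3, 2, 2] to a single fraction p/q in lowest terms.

Fold from the inside: start with 2/1.
  2 + 1/2 = 5/2
  3 + 2/5 = 17/5
  3 + 5/17 = 56/17
  4 + 17/56 = 241/56
  20 + 56/241 = 4876/241

4876/241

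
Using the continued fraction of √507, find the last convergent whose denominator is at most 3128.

√507 = [22; 1, 1, 14, 1, 1, 44, …] (period length 6).
Convergents:
  p_0/q_0 = 22/1
  p_1/q_1 = 23/1
  p_2/q_2 = 45/2
  p_3/q_3 = 653/29
  p_4/q_4 = 698/31
  p_5/q_5 = 1351/60
  p_6/q_6 = 60142/2671
  p_7/q_7 = 61493/2731
  p_8/q_8 = 121635/5402
q_7 = 2731 ≤ 3128 < 5402 = q_8, so the answer is 61493/2731.

61493/2731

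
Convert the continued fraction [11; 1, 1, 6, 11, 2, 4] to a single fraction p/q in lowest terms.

15657/1357

Using pₖ = aₖpₖ₋₁ + pₖ₋₂ and qₖ = aₖqₖ₋₁ + qₖ₋₂:
  k=0: a=11, p=11, q=1
  k=1: a=1, p=12, q=1
  k=2: a=1, p=23, q=2
  k=3: a=6, p=150, q=13
  k=4: a=11, p=1673, q=145
  k=5: a=2, p=3496, q=303
  k=6: a=4, p=15657, q=1357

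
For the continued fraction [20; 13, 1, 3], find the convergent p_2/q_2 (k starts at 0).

Using pₖ = aₖpₖ₋₁ + pₖ₋₂, qₖ = aₖqₖ₋₁ + qₖ₋₂ (with p₋₁=1, p₋₂=0, q₋₁=0, q₋₂=1):
  k=0: a=20, p=20, q=1
  k=1: a=13, p=261, q=13
  k=2: a=1, p=281, q=14

281/14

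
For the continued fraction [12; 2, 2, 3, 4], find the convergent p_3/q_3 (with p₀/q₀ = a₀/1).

Using pₖ = aₖpₖ₋₁ + pₖ₋₂, qₖ = aₖqₖ₋₁ + qₖ₋₂ (with p₋₁=1, p₋₂=0, q₋₁=0, q₋₂=1):
  k=0: a=12, p=12, q=1
  k=1: a=2, p=25, q=2
  k=2: a=2, p=62, q=5
  k=3: a=3, p=211, q=17

211/17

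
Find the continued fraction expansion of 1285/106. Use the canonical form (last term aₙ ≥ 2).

1285 = 12·106 + 13
106 = 8·13 + 2
13 = 6·2 + 1
2 = 2·1 + 0  (stop)
So 1285/106 = [12; 8, 6, 2].

[12; 8, 6, 2]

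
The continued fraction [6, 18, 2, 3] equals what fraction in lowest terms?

Using pₖ = aₖpₖ₋₁ + pₖ₋₂ and qₖ = aₖqₖ₋₁ + qₖ₋₂:
  k=0: a=6, p=6, q=1
  k=1: a=18, p=109, q=18
  k=2: a=2, p=224, q=37
  k=3: a=3, p=781, q=129

781/129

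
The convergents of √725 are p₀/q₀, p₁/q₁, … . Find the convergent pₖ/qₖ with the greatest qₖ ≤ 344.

√725 = [26; 1, 12, 2, 12, 1, 52, …] (period length 6).
Convergents:
  p_0/q_0 = 26/1
  p_1/q_1 = 27/1
  p_2/q_2 = 350/13
  p_3/q_3 = 727/27
  p_4/q_4 = 9074/337
  p_5/q_5 = 9801/364
q_4 = 337 ≤ 344 < 364 = q_5, so the answer is 9074/337.

9074/337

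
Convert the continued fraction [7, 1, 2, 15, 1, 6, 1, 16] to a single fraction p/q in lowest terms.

Using pₖ = aₖpₖ₋₁ + pₖ₋₂ and qₖ = aₖqₖ₋₁ + qₖ₋₂:
  k=0: a=7, p=7, q=1
  k=1: a=1, p=8, q=1
  k=2: a=2, p=23, q=3
  k=3: a=15, p=353, q=46
  k=4: a=1, p=376, q=49
  k=5: a=6, p=2609, q=340
  k=6: a=1, p=2985, q=389
  k=7: a=16, p=50369, q=6564

50369/6564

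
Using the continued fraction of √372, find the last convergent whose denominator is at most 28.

135/7

√372 = [19; 3, 2, 12, 2, 3, 38, …] (period length 6).
Convergents:
  p_0/q_0 = 19/1
  p_1/q_1 = 58/3
  p_2/q_2 = 135/7
  p_3/q_3 = 1678/87
q_2 = 7 ≤ 28 < 87 = q_3, so the answer is 135/7.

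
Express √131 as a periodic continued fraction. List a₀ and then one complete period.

a₀ = ⌊√131⌋ = 11.
With m₀=0, d₀=1 and mₖ₊₁ = dₖaₖ − mₖ, dₖ₊₁ = (n − mₖ₊₁²)/dₖ, aₖ₊₁ = ⌊(a₀+mₖ₊₁)/dₖ₊₁⌋:
  k=1: m=11, d=10, a=2
  k=2: m=9, d=5, a=4
  k=3: m=11, d=2, a=11
  k=4: m=11, d=5, a=4
  k=5: m=9, d=10, a=2
  k=6: m=11, d=1, a=22
d=1 and a=2a₀=22 at k=6, so the next step gives (m, d) = (11, 10) again — its k=1 value — and the period has length 6.

[11; 2, 4, 11, 4, 2, 22]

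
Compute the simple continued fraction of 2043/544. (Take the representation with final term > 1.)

[3; 1, 3, 11, 12]

2043 = 3·544 + 411
544 = 1·411 + 133
411 = 3·133 + 12
133 = 11·12 + 1
12 = 12·1 + 0  (stop)
So 2043/544 = [3; 1, 3, 11, 12].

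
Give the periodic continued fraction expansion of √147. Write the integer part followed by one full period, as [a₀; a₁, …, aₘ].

[12; 8, 24]

a₀ = ⌊√147⌋ = 12.
With m₀=0, d₀=1 and mₖ₊₁ = dₖaₖ − mₖ, dₖ₊₁ = (n − mₖ₊₁²)/dₖ, aₖ₊₁ = ⌊(a₀+mₖ₊₁)/dₖ₊₁⌋:
  k=1: m=12, d=3, a=8
  k=2: m=12, d=1, a=24
d=1 and a=2a₀=24 at k=2, so the next step gives (m, d) = (12, 3) again — its k=1 value — and the period has length 2.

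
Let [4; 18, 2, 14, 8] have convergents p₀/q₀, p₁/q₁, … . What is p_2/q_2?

150/37

Using pₖ = aₖpₖ₋₁ + pₖ₋₂, qₖ = aₖqₖ₋₁ + qₖ₋₂ (with p₋₁=1, p₋₂=0, q₋₁=0, q₋₂=1):
  k=0: a=4, p=4, q=1
  k=1: a=18, p=73, q=18
  k=2: a=2, p=150, q=37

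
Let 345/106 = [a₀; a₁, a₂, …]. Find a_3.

345 = 3·106 + 27   →  a_0 = 3
106 = 3·27 + 25   →  a_1 = 3
27 = 1·25 + 2   →  a_2 = 1
25 = 12·2 + 1   →  a_3 = 12

12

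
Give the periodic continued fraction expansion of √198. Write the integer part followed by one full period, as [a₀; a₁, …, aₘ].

[14; 14, 28]

a₀ = ⌊√198⌋ = 14.
With m₀=0, d₀=1 and mₖ₊₁ = dₖaₖ − mₖ, dₖ₊₁ = (n − mₖ₊₁²)/dₖ, aₖ₊₁ = ⌊(a₀+mₖ₊₁)/dₖ₊₁⌋:
  k=1: m=14, d=2, a=14
  k=2: m=14, d=1, a=28
d=1 and a=2a₀=28 at k=2, so the next step gives (m, d) = (14, 2) again — its k=1 value — and the period has length 2.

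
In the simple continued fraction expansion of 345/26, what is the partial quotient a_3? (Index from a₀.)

2

345 = 13·26 + 7   →  a_0 = 13
26 = 3·7 + 5   →  a_1 = 3
7 = 1·5 + 2   →  a_2 = 1
5 = 2·2 + 1   →  a_3 = 2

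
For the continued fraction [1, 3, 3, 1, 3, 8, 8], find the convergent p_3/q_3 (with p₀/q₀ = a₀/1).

Using pₖ = aₖpₖ₋₁ + pₖ₋₂, qₖ = aₖqₖ₋₁ + qₖ₋₂ (with p₋₁=1, p₋₂=0, q₋₁=0, q₋₂=1):
  k=0: a=1, p=1, q=1
  k=1: a=3, p=4, q=3
  k=2: a=3, p=13, q=10
  k=3: a=1, p=17, q=13

17/13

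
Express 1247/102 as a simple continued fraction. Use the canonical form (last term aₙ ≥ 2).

[12; 4, 2, 3, 3]

1247 = 12·102 + 23
102 = 4·23 + 10
23 = 2·10 + 3
10 = 3·3 + 1
3 = 3·1 + 0  (stop)
So 1247/102 = [12; 4, 2, 3, 3].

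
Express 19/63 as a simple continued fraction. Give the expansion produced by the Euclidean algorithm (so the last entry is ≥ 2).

19 = 0*63 + 19
63 = 3*19 + 6
19 = 3*6 + 1
6 = 6*1 + 0  (stop)
So 19/63 = [0; 3, 3, 6].

[0; 3, 3, 6]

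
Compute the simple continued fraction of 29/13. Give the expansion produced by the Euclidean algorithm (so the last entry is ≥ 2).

29 = 2×13 + 3
13 = 4×3 + 1
3 = 3×1 + 0  (stop)
So 29/13 = [2; 4, 3].

[2; 4, 3]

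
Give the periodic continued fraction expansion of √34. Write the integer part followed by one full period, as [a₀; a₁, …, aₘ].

a₀ = ⌊√34⌋ = 5.
With m₀=0, d₀=1 and mₖ₊₁ = dₖaₖ − mₖ, dₖ₊₁ = (n − mₖ₊₁²)/dₖ, aₖ₊₁ = ⌊(a₀+mₖ₊₁)/dₖ₊₁⌋:
  k=1: m=5, d=9, a=1
  k=2: m=4, d=2, a=4
  k=3: m=4, d=9, a=1
  k=4: m=5, d=1, a=10
d=1 and a=2a₀=10 at k=4, so the next step gives (m, d) = (5, 9) again — its k=1 value — and the period has length 4.

[5; 1, 4, 1, 10]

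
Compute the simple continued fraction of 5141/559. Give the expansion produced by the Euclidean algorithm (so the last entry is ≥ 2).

[9; 5, 12, 4, 2]

5141 = 9×559 + 110
559 = 5×110 + 9
110 = 12×9 + 2
9 = 4×2 + 1
2 = 2×1 + 0  (stop)
So 5141/559 = [9; 5, 12, 4, 2].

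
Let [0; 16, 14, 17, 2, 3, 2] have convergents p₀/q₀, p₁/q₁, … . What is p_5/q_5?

1715/27562

Using pₖ = aₖpₖ₋₁ + pₖ₋₂, qₖ = aₖqₖ₋₁ + qₖ₋₂ (with p₋₁=1, p₋₂=0, q₋₁=0, q₋₂=1):
  k=0: a=0, p=0, q=1
  k=1: a=16, p=1, q=16
  k=2: a=14, p=14, q=225
  k=3: a=17, p=239, q=3841
  k=4: a=2, p=492, q=7907
  k=5: a=3, p=1715, q=27562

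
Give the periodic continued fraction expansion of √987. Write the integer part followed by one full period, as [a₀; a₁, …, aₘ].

a₀ = ⌊√987⌋ = 31.
With m₀=0, d₀=1 and mₖ₊₁ = dₖaₖ − mₖ, dₖ₊₁ = (n − mₖ₊₁²)/dₖ, aₖ₊₁ = ⌊(a₀+mₖ₊₁)/dₖ₊₁⌋:
  k=1: m=31, d=26, a=2
  k=2: m=21, d=21, a=2
  k=3: m=21, d=26, a=2
  k=4: m=31, d=1, a=62
d=1 and a=2a₀=62 at k=4, so the next step gives (m, d) = (31, 26) again — its k=1 value — and the period has length 4.

[31; 2, 2, 2, 62]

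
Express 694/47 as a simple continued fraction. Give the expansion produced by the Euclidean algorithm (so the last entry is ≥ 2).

694 = 14·47 + 36
47 = 1·36 + 11
36 = 3·11 + 3
11 = 3·3 + 2
3 = 1·2 + 1
2 = 2·1 + 0  (stop)
So 694/47 = [14; 1, 3, 3, 1, 2].

[14; 1, 3, 3, 1, 2]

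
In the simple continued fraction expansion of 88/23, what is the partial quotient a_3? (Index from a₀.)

1

88 = 3·23 + 19   →  a_0 = 3
23 = 1·19 + 4   →  a_1 = 1
19 = 4·4 + 3   →  a_2 = 4
4 = 1·3 + 1   →  a_3 = 1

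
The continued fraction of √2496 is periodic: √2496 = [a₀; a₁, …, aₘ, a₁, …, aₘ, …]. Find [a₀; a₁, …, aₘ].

[49; 1, 23, 1, 98]

a₀ = ⌊√2496⌋ = 49.
With m₀=0, d₀=1 and mₖ₊₁ = dₖaₖ − mₖ, dₖ₊₁ = (n − mₖ₊₁²)/dₖ, aₖ₊₁ = ⌊(a₀+mₖ₊₁)/dₖ₊₁⌋:
  k=1: m=49, d=95, a=1
  k=2: m=46, d=4, a=23
  k=3: m=46, d=95, a=1
  k=4: m=49, d=1, a=98
d=1 and a=2a₀=98 at k=4, so the next step gives (m, d) = (49, 95) again — its k=1 value — and the period has length 4.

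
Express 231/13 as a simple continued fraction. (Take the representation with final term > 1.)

[17; 1, 3, 3]

231 = 17·13 + 10
13 = 1·10 + 3
10 = 3·3 + 1
3 = 3·1 + 0  (stop)
So 231/13 = [17; 1, 3, 3].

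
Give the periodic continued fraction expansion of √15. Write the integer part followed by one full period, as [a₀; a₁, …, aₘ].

a₀ = ⌊√15⌋ = 3.
With m₀=0, d₀=1 and mₖ₊₁ = dₖaₖ − mₖ, dₖ₊₁ = (n − mₖ₊₁²)/dₖ, aₖ₊₁ = ⌊(a₀+mₖ₊₁)/dₖ₊₁⌋:
  k=1: m=3, d=6, a=1
  k=2: m=3, d=1, a=6
d=1 and a=2a₀=6 at k=2, so the next step gives (m, d) = (3, 6) again — its k=1 value — and the period has length 2.

[3; 1, 6]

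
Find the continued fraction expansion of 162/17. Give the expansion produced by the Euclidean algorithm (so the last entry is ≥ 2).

[9; 1, 1, 8]

162 = 9*17 + 9
17 = 1*9 + 8
9 = 1*8 + 1
8 = 8*1 + 0  (stop)
So 162/17 = [9; 1, 1, 8].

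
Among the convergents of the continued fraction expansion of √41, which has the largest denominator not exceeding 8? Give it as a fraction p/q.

32/5

√41 = [6; 2, 2, 12, …] (period length 3).
Convergents:
  p_0/q_0 = 6/1
  p_1/q_1 = 13/2
  p_2/q_2 = 32/5
  p_3/q_3 = 397/62
q_2 = 5 ≤ 8 < 62 = q_3, so the answer is 32/5.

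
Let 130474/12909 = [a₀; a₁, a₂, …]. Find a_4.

8

130474 = 10·12909 + 1384   →  a_0 = 10
12909 = 9·1384 + 453   →  a_1 = 9
1384 = 3·453 + 25   →  a_2 = 3
453 = 18·25 + 3   →  a_3 = 18
25 = 8·3 + 1   →  a_4 = 8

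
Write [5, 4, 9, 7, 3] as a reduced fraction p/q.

Fold from the inside: start with 3/1.
  7 + 1/3 = 22/3
  9 + 3/22 = 201/22
  4 + 22/201 = 826/201
  5 + 201/826 = 4331/826

4331/826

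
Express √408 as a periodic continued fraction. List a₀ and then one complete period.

[20; 5, 40]

a₀ = ⌊√408⌋ = 20.
With m₀=0, d₀=1 and mₖ₊₁ = dₖaₖ − mₖ, dₖ₊₁ = (n − mₖ₊₁²)/dₖ, aₖ₊₁ = ⌊(a₀+mₖ₊₁)/dₖ₊₁⌋:
  k=1: m=20, d=8, a=5
  k=2: m=20, d=1, a=40
d=1 and a=2a₀=40 at k=2, so the next step gives (m, d) = (20, 8) again — its k=1 value — and the period has length 2.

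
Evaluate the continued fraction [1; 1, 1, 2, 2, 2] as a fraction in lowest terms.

46/29

Fold from the inside: start with 2/1.
  2 + 1/2 = 5/2
  2 + 2/5 = 12/5
  1 + 5/12 = 17/12
  1 + 12/17 = 29/17
  1 + 17/29 = 46/29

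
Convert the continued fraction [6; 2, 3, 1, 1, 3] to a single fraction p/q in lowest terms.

367/57

Fold from the inside: start with 3/1.
  1 + 1/3 = 4/3
  1 + 3/4 = 7/4
  3 + 4/7 = 25/7
  2 + 7/25 = 57/25
  6 + 25/57 = 367/57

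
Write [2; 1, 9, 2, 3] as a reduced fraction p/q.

Fold from the inside: start with 3/1.
  2 + 1/3 = 7/3
  9 + 3/7 = 66/7
  1 + 7/66 = 73/66
  2 + 66/73 = 212/73

212/73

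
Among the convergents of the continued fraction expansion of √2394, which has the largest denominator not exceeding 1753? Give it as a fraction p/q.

67081/1371

√2394 = [48; 1, 12, 1, 96, …] (period length 4).
Convergents:
  p_0/q_0 = 48/1
  p_1/q_1 = 49/1
  p_2/q_2 = 636/13
  p_3/q_3 = 685/14
  p_4/q_4 = 66396/1357
  p_5/q_5 = 67081/1371
  p_6/q_6 = 871368/17809
q_5 = 1371 ≤ 1753 < 17809 = q_6, so the answer is 67081/1371.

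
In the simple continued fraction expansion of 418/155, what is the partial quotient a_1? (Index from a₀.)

1

418 = 2·155 + 108   →  a_0 = 2
155 = 1·108 + 47   →  a_1 = 1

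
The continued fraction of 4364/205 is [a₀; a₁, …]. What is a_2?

2

4364 = 21·205 + 59   →  a_0 = 21
205 = 3·59 + 28   →  a_1 = 3
59 = 2·28 + 3   →  a_2 = 2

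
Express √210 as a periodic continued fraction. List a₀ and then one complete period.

a₀ = ⌊√210⌋ = 14.
With m₀=0, d₀=1 and mₖ₊₁ = dₖaₖ − mₖ, dₖ₊₁ = (n − mₖ₊₁²)/dₖ, aₖ₊₁ = ⌊(a₀+mₖ₊₁)/dₖ₊₁⌋:
  k=1: m=14, d=14, a=2
  k=2: m=14, d=1, a=28
d=1 and a=2a₀=28 at k=2, so the next step gives (m, d) = (14, 14) again — its k=1 value — and the period has length 2.

[14; 2, 28]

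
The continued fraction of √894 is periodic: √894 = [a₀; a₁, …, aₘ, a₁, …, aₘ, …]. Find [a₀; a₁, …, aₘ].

a₀ = ⌊√894⌋ = 29.
With m₀=0, d₀=1 and mₖ₊₁ = dₖaₖ − mₖ, dₖ₊₁ = (n − mₖ₊₁²)/dₖ, aₖ₊₁ = ⌊(a₀+mₖ₊₁)/dₖ₊₁⌋:
  k=1: m=29, d=53, a=1
  k=2: m=24, d=6, a=8
  k=3: m=24, d=53, a=1
  k=4: m=29, d=1, a=58
d=1 and a=2a₀=58 at k=4, so the next step gives (m, d) = (29, 53) again — its k=1 value — and the period has length 4.

[29; 1, 8, 1, 58]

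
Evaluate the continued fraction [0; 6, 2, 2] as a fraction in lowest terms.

Fold from the inside: start with 2/1.
  2 + 1/2 = 5/2
  6 + 2/5 = 32/5
  0 + 5/32 = 5/32

5/32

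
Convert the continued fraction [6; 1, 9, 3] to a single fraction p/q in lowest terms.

Using pₖ = aₖpₖ₋₁ + pₖ₋₂ and qₖ = aₖqₖ₋₁ + qₖ₋₂:
  k=0: a=6, p=6, q=1
  k=1: a=1, p=7, q=1
  k=2: a=9, p=69, q=10
  k=3: a=3, p=214, q=31

214/31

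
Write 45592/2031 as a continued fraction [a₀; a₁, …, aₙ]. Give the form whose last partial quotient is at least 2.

[22; 2, 4, 3, 5, 13]

45592 = 22·2031 + 910
2031 = 2·910 + 211
910 = 4·211 + 66
211 = 3·66 + 13
66 = 5·13 + 1
13 = 13·1 + 0  (stop)
So 45592/2031 = [22; 2, 4, 3, 5, 13].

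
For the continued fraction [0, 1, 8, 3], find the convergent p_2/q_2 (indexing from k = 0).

Using pₖ = aₖpₖ₋₁ + pₖ₋₂, qₖ = aₖqₖ₋₁ + qₖ₋₂ (with p₋₁=1, p₋₂=0, q₋₁=0, q₋₂=1):
  k=0: a=0, p=0, q=1
  k=1: a=1, p=1, q=1
  k=2: a=8, p=8, q=9

8/9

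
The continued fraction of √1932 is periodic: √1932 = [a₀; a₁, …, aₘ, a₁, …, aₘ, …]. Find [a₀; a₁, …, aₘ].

a₀ = ⌊√1932⌋ = 43.
With m₀=0, d₀=1 and mₖ₊₁ = dₖaₖ − mₖ, dₖ₊₁ = (n − mₖ₊₁²)/dₖ, aₖ₊₁ = ⌊(a₀+mₖ₊₁)/dₖ₊₁⌋:
  k=1: m=43, d=83, a=1
  k=2: m=40, d=4, a=20
  k=3: m=40, d=83, a=1
  k=4: m=43, d=1, a=86
d=1 and a=2a₀=86 at k=4, so the next step gives (m, d) = (43, 83) again — its k=1 value — and the period has length 4.

[43; 1, 20, 1, 86]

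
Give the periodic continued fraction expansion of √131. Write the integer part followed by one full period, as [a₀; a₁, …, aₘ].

a₀ = ⌊√131⌋ = 11.
With m₀=0, d₀=1 and mₖ₊₁ = dₖaₖ − mₖ, dₖ₊₁ = (n − mₖ₊₁²)/dₖ, aₖ₊₁ = ⌊(a₀+mₖ₊₁)/dₖ₊₁⌋:
  k=1: m=11, d=10, a=2
  k=2: m=9, d=5, a=4
  k=3: m=11, d=2, a=11
  k=4: m=11, d=5, a=4
  k=5: m=9, d=10, a=2
  k=6: m=11, d=1, a=22
d=1 and a=2a₀=22 at k=6, so the next step gives (m, d) = (11, 10) again — its k=1 value — and the period has length 6.

[11; 2, 4, 11, 4, 2, 22]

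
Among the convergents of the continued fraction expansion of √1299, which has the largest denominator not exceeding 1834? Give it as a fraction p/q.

62316/1729

√1299 = [36; 24, 72, …] (period length 2).
Convergents:
  p_0/q_0 = 36/1
  p_1/q_1 = 865/24
  p_2/q_2 = 62316/1729
  p_3/q_3 = 1496449/41520
q_2 = 1729 ≤ 1834 < 41520 = q_3, so the answer is 62316/1729.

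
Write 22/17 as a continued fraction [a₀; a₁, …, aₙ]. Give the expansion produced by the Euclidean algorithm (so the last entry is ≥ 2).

22 = 1·17 + 5
17 = 3·5 + 2
5 = 2·2 + 1
2 = 2·1 + 0  (stop)
So 22/17 = [1; 3, 2, 2].

[1; 3, 2, 2]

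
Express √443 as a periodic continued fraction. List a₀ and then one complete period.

a₀ = ⌊√443⌋ = 21.
With m₀=0, d₀=1 and mₖ₊₁ = dₖaₖ − mₖ, dₖ₊₁ = (n − mₖ₊₁²)/dₖ, aₖ₊₁ = ⌊(a₀+mₖ₊₁)/dₖ₊₁⌋:
  k=1: m=21, d=2, a=21
  k=2: m=21, d=1, a=42
d=1 and a=2a₀=42 at k=2, so the next step gives (m, d) = (21, 2) again — its k=1 value — and the period has length 2.

[21; 21, 42]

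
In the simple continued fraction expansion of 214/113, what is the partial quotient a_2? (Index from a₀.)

8

214 = 1·113 + 101   →  a_0 = 1
113 = 1·101 + 12   →  a_1 = 1
101 = 8·12 + 5   →  a_2 = 8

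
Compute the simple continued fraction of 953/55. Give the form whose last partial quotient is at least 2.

953 = 17·55 + 18
55 = 3·18 + 1
18 = 18·1 + 0  (stop)
So 953/55 = [17; 3, 18].

[17; 3, 18]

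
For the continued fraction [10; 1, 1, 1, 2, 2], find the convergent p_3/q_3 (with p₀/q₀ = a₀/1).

Using pₖ = aₖpₖ₋₁ + pₖ₋₂, qₖ = aₖqₖ₋₁ + qₖ₋₂ (with p₋₁=1, p₋₂=0, q₋₁=0, q₋₂=1):
  k=0: a=10, p=10, q=1
  k=1: a=1, p=11, q=1
  k=2: a=1, p=21, q=2
  k=3: a=1, p=32, q=3

32/3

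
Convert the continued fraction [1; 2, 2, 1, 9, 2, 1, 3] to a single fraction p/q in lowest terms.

1107/776

Fold from the inside: start with 3/1.
  1 + 1/3 = 4/3
  2 + 3/4 = 11/4
  9 + 4/11 = 103/11
  1 + 11/103 = 114/103
  2 + 103/114 = 331/114
  2 + 114/331 = 776/331
  1 + 331/776 = 1107/776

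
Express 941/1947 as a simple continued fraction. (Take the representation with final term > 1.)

[0; 2, 14, 2, 10, 3]

941 = 0·1947 + 941
1947 = 2·941 + 65
941 = 14·65 + 31
65 = 2·31 + 3
31 = 10·3 + 1
3 = 3·1 + 0  (stop)
So 941/1947 = [0; 2, 14, 2, 10, 3].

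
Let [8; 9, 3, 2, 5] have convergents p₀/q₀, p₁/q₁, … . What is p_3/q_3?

527/65

Using pₖ = aₖpₖ₋₁ + pₖ₋₂, qₖ = aₖqₖ₋₁ + qₖ₋₂ (with p₋₁=1, p₋₂=0, q₋₁=0, q₋₂=1):
  k=0: a=8, p=8, q=1
  k=1: a=9, p=73, q=9
  k=2: a=3, p=227, q=28
  k=3: a=2, p=527, q=65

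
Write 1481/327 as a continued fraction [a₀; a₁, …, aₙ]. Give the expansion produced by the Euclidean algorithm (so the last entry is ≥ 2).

[4; 1, 1, 8, 9, 2]

1481 = 4×327 + 173
327 = 1×173 + 154
173 = 1×154 + 19
154 = 8×19 + 2
19 = 9×2 + 1
2 = 2×1 + 0  (stop)
So 1481/327 = [4; 1, 1, 8, 9, 2].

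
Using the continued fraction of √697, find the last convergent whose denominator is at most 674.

√697 = [26; 2, 2, 52, …] (period length 3).
Convergents:
  p_0/q_0 = 26/1
  p_1/q_1 = 53/2
  p_2/q_2 = 132/5
  p_3/q_3 = 6917/262
  p_4/q_4 = 13966/529
  p_5/q_5 = 34849/1320
q_4 = 529 ≤ 674 < 1320 = q_5, so the answer is 13966/529.

13966/529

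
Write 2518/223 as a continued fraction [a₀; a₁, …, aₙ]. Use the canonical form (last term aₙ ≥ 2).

2518 = 11*223 + 65
223 = 3*65 + 28
65 = 2*28 + 9
28 = 3*9 + 1
9 = 9*1 + 0  (stop)
So 2518/223 = [11; 3, 2, 3, 9].

[11; 3, 2, 3, 9]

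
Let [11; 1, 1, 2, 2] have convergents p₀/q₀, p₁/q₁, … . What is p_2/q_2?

23/2

Using pₖ = aₖpₖ₋₁ + pₖ₋₂, qₖ = aₖqₖ₋₁ + qₖ₋₂ (with p₋₁=1, p₋₂=0, q₋₁=0, q₋₂=1):
  k=0: a=11, p=11, q=1
  k=1: a=1, p=12, q=1
  k=2: a=1, p=23, q=2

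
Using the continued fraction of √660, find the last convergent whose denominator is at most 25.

√660 = [25; 1, 2, 4, 2, 1, 50, …] (period length 6).
Convergents:
  p_0/q_0 = 25/1
  p_1/q_1 = 26/1
  p_2/q_2 = 77/3
  p_3/q_3 = 334/13
  p_4/q_4 = 745/29
q_3 = 13 ≤ 25 < 29 = q_4, so the answer is 334/13.

334/13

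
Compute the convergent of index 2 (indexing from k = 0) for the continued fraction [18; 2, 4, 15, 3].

166/9

Using pₖ = aₖpₖ₋₁ + pₖ₋₂, qₖ = aₖqₖ₋₁ + qₖ₋₂ (with p₋₁=1, p₋₂=0, q₋₁=0, q₋₂=1):
  k=0: a=18, p=18, q=1
  k=1: a=2, p=37, q=2
  k=2: a=4, p=166, q=9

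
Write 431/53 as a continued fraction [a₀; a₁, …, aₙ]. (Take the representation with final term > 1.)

[8; 7, 1, 1, 3]

431 = 8*53 + 7
53 = 7*7 + 4
7 = 1*4 + 3
4 = 1*3 + 1
3 = 3*1 + 0  (stop)
So 431/53 = [8; 7, 1, 1, 3].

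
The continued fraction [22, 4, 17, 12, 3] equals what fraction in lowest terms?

Using pₖ = aₖpₖ₋₁ + pₖ₋₂ and qₖ = aₖqₖ₋₁ + qₖ₋₂:
  k=0: a=22, p=22, q=1
  k=1: a=4, p=89, q=4
  k=2: a=17, p=1535, q=69
  k=3: a=12, p=18509, q=832
  k=4: a=3, p=57062, q=2565

57062/2565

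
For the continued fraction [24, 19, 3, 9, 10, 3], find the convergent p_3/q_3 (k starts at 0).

13012/541

Using pₖ = aₖpₖ₋₁ + pₖ₋₂, qₖ = aₖqₖ₋₁ + qₖ₋₂ (with p₋₁=1, p₋₂=0, q₋₁=0, q₋₂=1):
  k=0: a=24, p=24, q=1
  k=1: a=19, p=457, q=19
  k=2: a=3, p=1395, q=58
  k=3: a=9, p=13012, q=541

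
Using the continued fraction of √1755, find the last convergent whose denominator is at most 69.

1173/28

√1755 = [41; 1, 8, 3, 8, 1, 82, …] (period length 6).
Convergents:
  p_0/q_0 = 41/1
  p_1/q_1 = 42/1
  p_2/q_2 = 377/9
  p_3/q_3 = 1173/28
  p_4/q_4 = 9761/233
q_3 = 28 ≤ 69 < 233 = q_4, so the answer is 1173/28.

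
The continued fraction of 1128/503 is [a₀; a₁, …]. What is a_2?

1128 = 2·503 + 122   →  a_0 = 2
503 = 4·122 + 15   →  a_1 = 4
122 = 8·15 + 2   →  a_2 = 8

8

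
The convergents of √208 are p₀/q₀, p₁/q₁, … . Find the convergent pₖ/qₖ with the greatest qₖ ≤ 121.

√208 = [14; 2, 2, 1, 2, 2, 28, …] (period length 6).
Convergents:
  p_0/q_0 = 14/1
  p_1/q_1 = 29/2
  p_2/q_2 = 72/5
  p_3/q_3 = 101/7
  p_4/q_4 = 274/19
  p_5/q_5 = 649/45
  p_6/q_6 = 18446/1279
q_5 = 45 ≤ 121 < 1279 = q_6, so the answer is 649/45.

649/45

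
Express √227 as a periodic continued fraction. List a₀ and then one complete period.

a₀ = ⌊√227⌋ = 15.
With m₀=0, d₀=1 and mₖ₊₁ = dₖaₖ − mₖ, dₖ₊₁ = (n − mₖ₊₁²)/dₖ, aₖ₊₁ = ⌊(a₀+mₖ₊₁)/dₖ₊₁⌋:
  k=1: m=15, d=2, a=15
  k=2: m=15, d=1, a=30
d=1 and a=2a₀=30 at k=2, so the next step gives (m, d) = (15, 2) again — its k=1 value — and the period has length 2.

[15; 15, 30]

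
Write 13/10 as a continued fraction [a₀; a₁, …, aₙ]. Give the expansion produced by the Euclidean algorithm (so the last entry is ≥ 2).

[1; 3, 3]

13 = 1·10 + 3
10 = 3·3 + 1
3 = 3·1 + 0  (stop)
So 13/10 = [1; 3, 3].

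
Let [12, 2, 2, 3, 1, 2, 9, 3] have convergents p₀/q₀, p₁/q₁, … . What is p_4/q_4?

273/22

Using pₖ = aₖpₖ₋₁ + pₖ₋₂, qₖ = aₖqₖ₋₁ + qₖ₋₂ (with p₋₁=1, p₋₂=0, q₋₁=0, q₋₂=1):
  k=0: a=12, p=12, q=1
  k=1: a=2, p=25, q=2
  k=2: a=2, p=62, q=5
  k=3: a=3, p=211, q=17
  k=4: a=1, p=273, q=22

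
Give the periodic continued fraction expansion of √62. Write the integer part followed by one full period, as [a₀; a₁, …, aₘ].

a₀ = ⌊√62⌋ = 7.
With m₀=0, d₀=1 and mₖ₊₁ = dₖaₖ − mₖ, dₖ₊₁ = (n − mₖ₊₁²)/dₖ, aₖ₊₁ = ⌊(a₀+mₖ₊₁)/dₖ₊₁⌋:
  k=1: m=7, d=13, a=1
  k=2: m=6, d=2, a=6
  k=3: m=6, d=13, a=1
  k=4: m=7, d=1, a=14
d=1 and a=2a₀=14 at k=4, so the next step gives (m, d) = (7, 13) again — its k=1 value — and the period has length 4.

[7; 1, 6, 1, 14]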